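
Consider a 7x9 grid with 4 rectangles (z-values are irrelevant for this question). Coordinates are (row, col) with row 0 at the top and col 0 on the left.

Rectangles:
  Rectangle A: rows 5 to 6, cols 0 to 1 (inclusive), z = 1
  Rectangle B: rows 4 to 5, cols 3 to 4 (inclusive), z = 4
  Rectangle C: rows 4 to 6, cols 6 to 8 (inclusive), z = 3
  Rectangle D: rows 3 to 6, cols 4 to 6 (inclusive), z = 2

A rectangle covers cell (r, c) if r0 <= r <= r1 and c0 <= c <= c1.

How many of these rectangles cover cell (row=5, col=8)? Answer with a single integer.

Answer: 1

Derivation:
Check cell (5,8):
  A: rows 5-6 cols 0-1 -> outside (col miss)
  B: rows 4-5 cols 3-4 -> outside (col miss)
  C: rows 4-6 cols 6-8 -> covers
  D: rows 3-6 cols 4-6 -> outside (col miss)
Count covering = 1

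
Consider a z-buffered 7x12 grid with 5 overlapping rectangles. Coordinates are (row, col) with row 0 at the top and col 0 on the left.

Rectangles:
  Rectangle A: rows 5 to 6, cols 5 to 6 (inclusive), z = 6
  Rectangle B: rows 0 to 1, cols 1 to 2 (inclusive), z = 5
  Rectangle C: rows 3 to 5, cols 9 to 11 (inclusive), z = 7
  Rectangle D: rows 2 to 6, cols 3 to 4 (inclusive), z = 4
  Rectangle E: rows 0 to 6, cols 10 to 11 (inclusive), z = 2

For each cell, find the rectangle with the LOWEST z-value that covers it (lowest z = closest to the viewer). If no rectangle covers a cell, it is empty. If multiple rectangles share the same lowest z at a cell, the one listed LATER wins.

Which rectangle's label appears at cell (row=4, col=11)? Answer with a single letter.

Answer: E

Derivation:
Check cell (4,11):
  A: rows 5-6 cols 5-6 -> outside (row miss)
  B: rows 0-1 cols 1-2 -> outside (row miss)
  C: rows 3-5 cols 9-11 z=7 -> covers; best now C (z=7)
  D: rows 2-6 cols 3-4 -> outside (col miss)
  E: rows 0-6 cols 10-11 z=2 -> covers; best now E (z=2)
Winner: E at z=2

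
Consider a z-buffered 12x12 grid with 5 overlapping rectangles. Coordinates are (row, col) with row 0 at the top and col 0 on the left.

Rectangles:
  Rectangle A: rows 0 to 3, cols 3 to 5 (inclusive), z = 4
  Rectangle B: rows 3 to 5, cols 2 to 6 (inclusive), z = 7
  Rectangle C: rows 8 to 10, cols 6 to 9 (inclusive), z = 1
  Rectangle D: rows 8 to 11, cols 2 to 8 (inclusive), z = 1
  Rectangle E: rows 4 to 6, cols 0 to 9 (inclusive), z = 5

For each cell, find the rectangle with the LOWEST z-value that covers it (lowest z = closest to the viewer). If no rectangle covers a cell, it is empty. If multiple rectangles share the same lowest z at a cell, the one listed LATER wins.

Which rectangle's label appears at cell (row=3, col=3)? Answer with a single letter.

Answer: A

Derivation:
Check cell (3,3):
  A: rows 0-3 cols 3-5 z=4 -> covers; best now A (z=4)
  B: rows 3-5 cols 2-6 z=7 -> covers; best now A (z=4)
  C: rows 8-10 cols 6-9 -> outside (row miss)
  D: rows 8-11 cols 2-8 -> outside (row miss)
  E: rows 4-6 cols 0-9 -> outside (row miss)
Winner: A at z=4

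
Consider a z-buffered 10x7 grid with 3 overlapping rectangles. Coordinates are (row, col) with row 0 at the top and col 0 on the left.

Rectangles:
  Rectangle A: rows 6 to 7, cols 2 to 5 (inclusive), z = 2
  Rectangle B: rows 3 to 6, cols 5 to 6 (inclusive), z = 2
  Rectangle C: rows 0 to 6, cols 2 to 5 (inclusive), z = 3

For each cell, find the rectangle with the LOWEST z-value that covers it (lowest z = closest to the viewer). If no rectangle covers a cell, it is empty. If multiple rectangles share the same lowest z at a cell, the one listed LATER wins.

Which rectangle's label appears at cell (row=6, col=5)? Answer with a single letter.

Answer: B

Derivation:
Check cell (6,5):
  A: rows 6-7 cols 2-5 z=2 -> covers; best now A (z=2)
  B: rows 3-6 cols 5-6 z=2 -> covers; best now B (z=2)
  C: rows 0-6 cols 2-5 z=3 -> covers; best now B (z=2)
Winner: B at z=2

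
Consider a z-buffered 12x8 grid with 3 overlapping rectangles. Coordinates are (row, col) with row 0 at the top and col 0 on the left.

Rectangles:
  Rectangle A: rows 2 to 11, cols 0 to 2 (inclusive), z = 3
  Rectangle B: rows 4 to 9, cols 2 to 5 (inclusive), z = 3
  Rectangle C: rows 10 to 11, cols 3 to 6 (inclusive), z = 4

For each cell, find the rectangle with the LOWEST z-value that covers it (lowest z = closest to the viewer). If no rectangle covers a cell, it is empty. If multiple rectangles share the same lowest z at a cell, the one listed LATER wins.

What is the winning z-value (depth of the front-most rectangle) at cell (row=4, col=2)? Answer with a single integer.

Answer: 3

Derivation:
Check cell (4,2):
  A: rows 2-11 cols 0-2 z=3 -> covers; best now A (z=3)
  B: rows 4-9 cols 2-5 z=3 -> covers; best now B (z=3)
  C: rows 10-11 cols 3-6 -> outside (row miss)
Winner: B at z=3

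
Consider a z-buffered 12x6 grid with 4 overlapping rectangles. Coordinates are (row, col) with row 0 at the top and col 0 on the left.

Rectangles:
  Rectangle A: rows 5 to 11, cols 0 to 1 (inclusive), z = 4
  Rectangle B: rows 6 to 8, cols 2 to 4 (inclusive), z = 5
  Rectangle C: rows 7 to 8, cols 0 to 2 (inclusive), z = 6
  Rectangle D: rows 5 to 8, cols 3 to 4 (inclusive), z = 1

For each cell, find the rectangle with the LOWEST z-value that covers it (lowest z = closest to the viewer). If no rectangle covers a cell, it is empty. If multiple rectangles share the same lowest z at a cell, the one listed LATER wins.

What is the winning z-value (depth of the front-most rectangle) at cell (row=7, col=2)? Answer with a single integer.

Answer: 5

Derivation:
Check cell (7,2):
  A: rows 5-11 cols 0-1 -> outside (col miss)
  B: rows 6-8 cols 2-4 z=5 -> covers; best now B (z=5)
  C: rows 7-8 cols 0-2 z=6 -> covers; best now B (z=5)
  D: rows 5-8 cols 3-4 -> outside (col miss)
Winner: B at z=5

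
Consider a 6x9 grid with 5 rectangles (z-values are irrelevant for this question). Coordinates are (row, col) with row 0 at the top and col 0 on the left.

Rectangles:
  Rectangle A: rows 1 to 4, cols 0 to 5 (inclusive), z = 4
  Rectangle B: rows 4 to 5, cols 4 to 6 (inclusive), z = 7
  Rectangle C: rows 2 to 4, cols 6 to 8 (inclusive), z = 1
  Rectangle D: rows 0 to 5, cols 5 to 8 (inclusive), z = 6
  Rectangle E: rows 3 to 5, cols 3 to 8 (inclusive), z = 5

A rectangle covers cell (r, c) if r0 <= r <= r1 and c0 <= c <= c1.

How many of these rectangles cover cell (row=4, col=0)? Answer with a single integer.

Check cell (4,0):
  A: rows 1-4 cols 0-5 -> covers
  B: rows 4-5 cols 4-6 -> outside (col miss)
  C: rows 2-4 cols 6-8 -> outside (col miss)
  D: rows 0-5 cols 5-8 -> outside (col miss)
  E: rows 3-5 cols 3-8 -> outside (col miss)
Count covering = 1

Answer: 1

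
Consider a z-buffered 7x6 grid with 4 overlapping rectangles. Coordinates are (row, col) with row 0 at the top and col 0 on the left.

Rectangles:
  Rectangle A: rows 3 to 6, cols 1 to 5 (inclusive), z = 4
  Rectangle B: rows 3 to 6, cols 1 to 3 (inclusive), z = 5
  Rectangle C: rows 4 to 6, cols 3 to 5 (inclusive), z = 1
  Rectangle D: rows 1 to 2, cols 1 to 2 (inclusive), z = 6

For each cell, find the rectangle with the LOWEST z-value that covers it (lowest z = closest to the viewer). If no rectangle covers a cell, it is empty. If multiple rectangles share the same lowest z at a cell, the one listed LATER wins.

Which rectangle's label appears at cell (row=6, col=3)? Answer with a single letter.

Answer: C

Derivation:
Check cell (6,3):
  A: rows 3-6 cols 1-5 z=4 -> covers; best now A (z=4)
  B: rows 3-6 cols 1-3 z=5 -> covers; best now A (z=4)
  C: rows 4-6 cols 3-5 z=1 -> covers; best now C (z=1)
  D: rows 1-2 cols 1-2 -> outside (row miss)
Winner: C at z=1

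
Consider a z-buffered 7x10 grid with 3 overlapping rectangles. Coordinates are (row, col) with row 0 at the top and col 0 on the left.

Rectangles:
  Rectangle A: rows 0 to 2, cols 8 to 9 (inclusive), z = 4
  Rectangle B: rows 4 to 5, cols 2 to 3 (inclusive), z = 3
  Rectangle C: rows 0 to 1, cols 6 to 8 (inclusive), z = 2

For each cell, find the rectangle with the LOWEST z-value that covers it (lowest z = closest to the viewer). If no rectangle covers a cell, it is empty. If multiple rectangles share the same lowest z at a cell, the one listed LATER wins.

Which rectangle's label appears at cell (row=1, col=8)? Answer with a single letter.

Answer: C

Derivation:
Check cell (1,8):
  A: rows 0-2 cols 8-9 z=4 -> covers; best now A (z=4)
  B: rows 4-5 cols 2-3 -> outside (row miss)
  C: rows 0-1 cols 6-8 z=2 -> covers; best now C (z=2)
Winner: C at z=2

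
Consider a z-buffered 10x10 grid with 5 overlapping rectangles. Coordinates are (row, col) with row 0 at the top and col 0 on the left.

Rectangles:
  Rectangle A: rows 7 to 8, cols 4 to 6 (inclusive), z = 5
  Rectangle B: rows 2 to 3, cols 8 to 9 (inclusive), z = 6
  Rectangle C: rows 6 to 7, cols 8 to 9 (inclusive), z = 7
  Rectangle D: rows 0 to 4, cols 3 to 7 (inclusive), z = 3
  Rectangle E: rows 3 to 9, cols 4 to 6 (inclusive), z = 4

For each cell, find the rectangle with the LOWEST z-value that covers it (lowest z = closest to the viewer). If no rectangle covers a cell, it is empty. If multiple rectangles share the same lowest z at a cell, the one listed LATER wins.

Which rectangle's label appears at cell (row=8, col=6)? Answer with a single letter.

Check cell (8,6):
  A: rows 7-8 cols 4-6 z=5 -> covers; best now A (z=5)
  B: rows 2-3 cols 8-9 -> outside (row miss)
  C: rows 6-7 cols 8-9 -> outside (row miss)
  D: rows 0-4 cols 3-7 -> outside (row miss)
  E: rows 3-9 cols 4-6 z=4 -> covers; best now E (z=4)
Winner: E at z=4

Answer: E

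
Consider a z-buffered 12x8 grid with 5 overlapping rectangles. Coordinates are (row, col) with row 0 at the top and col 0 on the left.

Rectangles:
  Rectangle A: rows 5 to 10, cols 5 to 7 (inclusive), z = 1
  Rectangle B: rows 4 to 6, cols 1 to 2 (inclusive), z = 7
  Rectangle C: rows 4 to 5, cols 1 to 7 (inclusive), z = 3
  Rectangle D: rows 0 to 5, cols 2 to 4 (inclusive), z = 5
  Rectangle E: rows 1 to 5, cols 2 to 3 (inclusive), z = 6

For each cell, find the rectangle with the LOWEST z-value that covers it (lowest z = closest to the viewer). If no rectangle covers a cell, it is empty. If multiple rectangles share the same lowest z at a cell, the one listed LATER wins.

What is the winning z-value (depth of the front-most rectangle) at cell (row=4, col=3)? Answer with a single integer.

Check cell (4,3):
  A: rows 5-10 cols 5-7 -> outside (row miss)
  B: rows 4-6 cols 1-2 -> outside (col miss)
  C: rows 4-5 cols 1-7 z=3 -> covers; best now C (z=3)
  D: rows 0-5 cols 2-4 z=5 -> covers; best now C (z=3)
  E: rows 1-5 cols 2-3 z=6 -> covers; best now C (z=3)
Winner: C at z=3

Answer: 3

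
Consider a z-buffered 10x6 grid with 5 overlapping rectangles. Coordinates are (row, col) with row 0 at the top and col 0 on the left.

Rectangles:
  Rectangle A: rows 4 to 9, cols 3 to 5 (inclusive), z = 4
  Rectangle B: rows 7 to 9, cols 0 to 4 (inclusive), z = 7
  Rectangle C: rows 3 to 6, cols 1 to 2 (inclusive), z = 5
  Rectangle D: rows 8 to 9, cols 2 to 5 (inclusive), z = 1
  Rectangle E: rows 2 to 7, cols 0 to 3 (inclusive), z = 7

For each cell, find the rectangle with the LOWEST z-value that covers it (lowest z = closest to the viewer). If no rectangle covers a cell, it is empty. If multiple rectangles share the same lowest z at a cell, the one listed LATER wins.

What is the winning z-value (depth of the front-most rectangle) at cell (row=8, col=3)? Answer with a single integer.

Check cell (8,3):
  A: rows 4-9 cols 3-5 z=4 -> covers; best now A (z=4)
  B: rows 7-9 cols 0-4 z=7 -> covers; best now A (z=4)
  C: rows 3-6 cols 1-2 -> outside (row miss)
  D: rows 8-9 cols 2-5 z=1 -> covers; best now D (z=1)
  E: rows 2-7 cols 0-3 -> outside (row miss)
Winner: D at z=1

Answer: 1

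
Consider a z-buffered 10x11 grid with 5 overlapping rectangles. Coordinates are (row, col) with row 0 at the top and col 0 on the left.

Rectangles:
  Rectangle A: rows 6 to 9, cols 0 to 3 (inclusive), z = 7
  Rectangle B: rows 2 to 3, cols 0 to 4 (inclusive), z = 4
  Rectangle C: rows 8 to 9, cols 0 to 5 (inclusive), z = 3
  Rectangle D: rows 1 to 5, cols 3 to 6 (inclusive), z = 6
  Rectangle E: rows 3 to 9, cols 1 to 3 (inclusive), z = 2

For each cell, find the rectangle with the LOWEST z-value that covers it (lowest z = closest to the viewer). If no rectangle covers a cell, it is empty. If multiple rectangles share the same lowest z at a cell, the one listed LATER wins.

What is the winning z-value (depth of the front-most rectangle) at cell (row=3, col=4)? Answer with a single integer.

Check cell (3,4):
  A: rows 6-9 cols 0-3 -> outside (row miss)
  B: rows 2-3 cols 0-4 z=4 -> covers; best now B (z=4)
  C: rows 8-9 cols 0-5 -> outside (row miss)
  D: rows 1-5 cols 3-6 z=6 -> covers; best now B (z=4)
  E: rows 3-9 cols 1-3 -> outside (col miss)
Winner: B at z=4

Answer: 4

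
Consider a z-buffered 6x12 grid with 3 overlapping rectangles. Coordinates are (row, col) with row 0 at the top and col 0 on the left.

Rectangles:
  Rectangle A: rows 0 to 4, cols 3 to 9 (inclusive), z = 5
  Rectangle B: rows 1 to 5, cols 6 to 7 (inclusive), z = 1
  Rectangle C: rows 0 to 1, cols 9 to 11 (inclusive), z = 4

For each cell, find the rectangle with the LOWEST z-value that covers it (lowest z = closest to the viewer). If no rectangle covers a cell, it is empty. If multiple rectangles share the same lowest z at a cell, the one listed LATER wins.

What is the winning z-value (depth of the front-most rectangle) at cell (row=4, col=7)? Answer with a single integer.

Answer: 1

Derivation:
Check cell (4,7):
  A: rows 0-4 cols 3-9 z=5 -> covers; best now A (z=5)
  B: rows 1-5 cols 6-7 z=1 -> covers; best now B (z=1)
  C: rows 0-1 cols 9-11 -> outside (row miss)
Winner: B at z=1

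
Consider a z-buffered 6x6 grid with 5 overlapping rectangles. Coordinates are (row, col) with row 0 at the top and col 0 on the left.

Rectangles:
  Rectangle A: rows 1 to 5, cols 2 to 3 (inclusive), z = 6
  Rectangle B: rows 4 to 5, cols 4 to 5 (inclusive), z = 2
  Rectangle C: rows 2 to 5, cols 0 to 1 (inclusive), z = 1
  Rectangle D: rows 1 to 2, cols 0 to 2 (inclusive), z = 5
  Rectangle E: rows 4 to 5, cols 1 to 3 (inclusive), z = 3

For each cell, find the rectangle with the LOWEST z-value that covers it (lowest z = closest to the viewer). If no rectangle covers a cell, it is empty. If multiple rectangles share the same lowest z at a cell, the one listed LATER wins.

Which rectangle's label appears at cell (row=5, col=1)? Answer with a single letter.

Answer: C

Derivation:
Check cell (5,1):
  A: rows 1-5 cols 2-3 -> outside (col miss)
  B: rows 4-5 cols 4-5 -> outside (col miss)
  C: rows 2-5 cols 0-1 z=1 -> covers; best now C (z=1)
  D: rows 1-2 cols 0-2 -> outside (row miss)
  E: rows 4-5 cols 1-3 z=3 -> covers; best now C (z=1)
Winner: C at z=1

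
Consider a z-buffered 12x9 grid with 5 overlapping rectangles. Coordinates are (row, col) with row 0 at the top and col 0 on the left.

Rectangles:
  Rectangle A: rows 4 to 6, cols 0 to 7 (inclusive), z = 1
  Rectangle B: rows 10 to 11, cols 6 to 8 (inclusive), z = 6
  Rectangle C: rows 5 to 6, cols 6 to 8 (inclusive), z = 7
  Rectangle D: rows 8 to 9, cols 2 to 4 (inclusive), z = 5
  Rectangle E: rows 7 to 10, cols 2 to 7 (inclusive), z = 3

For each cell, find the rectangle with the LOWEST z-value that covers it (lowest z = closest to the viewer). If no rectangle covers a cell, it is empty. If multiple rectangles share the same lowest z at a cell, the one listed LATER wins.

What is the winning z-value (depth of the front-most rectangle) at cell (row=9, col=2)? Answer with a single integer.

Check cell (9,2):
  A: rows 4-6 cols 0-7 -> outside (row miss)
  B: rows 10-11 cols 6-8 -> outside (row miss)
  C: rows 5-6 cols 6-8 -> outside (row miss)
  D: rows 8-9 cols 2-4 z=5 -> covers; best now D (z=5)
  E: rows 7-10 cols 2-7 z=3 -> covers; best now E (z=3)
Winner: E at z=3

Answer: 3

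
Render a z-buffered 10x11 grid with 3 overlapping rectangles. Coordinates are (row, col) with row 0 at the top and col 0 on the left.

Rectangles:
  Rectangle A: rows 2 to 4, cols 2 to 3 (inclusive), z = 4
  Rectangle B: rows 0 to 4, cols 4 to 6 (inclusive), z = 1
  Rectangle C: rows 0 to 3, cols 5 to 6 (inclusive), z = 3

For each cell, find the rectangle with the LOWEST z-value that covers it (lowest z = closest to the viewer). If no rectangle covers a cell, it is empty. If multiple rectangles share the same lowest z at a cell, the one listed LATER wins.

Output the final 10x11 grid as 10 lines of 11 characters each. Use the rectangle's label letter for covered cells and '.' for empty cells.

....BBB....
....BBB....
..AABBB....
..AABBB....
..AABBB....
...........
...........
...........
...........
...........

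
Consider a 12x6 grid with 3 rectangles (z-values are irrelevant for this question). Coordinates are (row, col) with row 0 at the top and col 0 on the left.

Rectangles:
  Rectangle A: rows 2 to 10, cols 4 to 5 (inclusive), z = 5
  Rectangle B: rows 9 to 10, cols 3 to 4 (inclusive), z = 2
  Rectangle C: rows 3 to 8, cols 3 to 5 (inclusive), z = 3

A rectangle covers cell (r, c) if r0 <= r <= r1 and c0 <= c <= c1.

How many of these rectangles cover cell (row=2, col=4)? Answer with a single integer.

Check cell (2,4):
  A: rows 2-10 cols 4-5 -> covers
  B: rows 9-10 cols 3-4 -> outside (row miss)
  C: rows 3-8 cols 3-5 -> outside (row miss)
Count covering = 1

Answer: 1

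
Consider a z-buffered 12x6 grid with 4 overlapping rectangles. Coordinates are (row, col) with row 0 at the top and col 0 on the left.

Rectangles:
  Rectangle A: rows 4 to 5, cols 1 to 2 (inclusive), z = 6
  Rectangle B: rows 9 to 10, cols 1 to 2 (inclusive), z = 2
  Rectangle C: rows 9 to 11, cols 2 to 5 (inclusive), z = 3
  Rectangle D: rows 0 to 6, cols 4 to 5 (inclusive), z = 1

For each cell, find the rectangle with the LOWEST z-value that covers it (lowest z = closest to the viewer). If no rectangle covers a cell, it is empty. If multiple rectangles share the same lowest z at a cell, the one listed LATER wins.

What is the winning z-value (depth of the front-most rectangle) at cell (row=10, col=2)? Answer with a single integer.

Answer: 2

Derivation:
Check cell (10,2):
  A: rows 4-5 cols 1-2 -> outside (row miss)
  B: rows 9-10 cols 1-2 z=2 -> covers; best now B (z=2)
  C: rows 9-11 cols 2-5 z=3 -> covers; best now B (z=2)
  D: rows 0-6 cols 4-5 -> outside (row miss)
Winner: B at z=2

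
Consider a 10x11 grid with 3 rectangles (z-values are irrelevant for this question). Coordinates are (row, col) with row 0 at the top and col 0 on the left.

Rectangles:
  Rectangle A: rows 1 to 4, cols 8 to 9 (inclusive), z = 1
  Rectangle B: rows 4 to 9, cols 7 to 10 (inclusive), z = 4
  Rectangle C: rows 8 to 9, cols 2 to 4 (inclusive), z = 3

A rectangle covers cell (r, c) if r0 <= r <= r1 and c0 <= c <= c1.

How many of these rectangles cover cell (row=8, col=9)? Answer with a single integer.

Answer: 1

Derivation:
Check cell (8,9):
  A: rows 1-4 cols 8-9 -> outside (row miss)
  B: rows 4-9 cols 7-10 -> covers
  C: rows 8-9 cols 2-4 -> outside (col miss)
Count covering = 1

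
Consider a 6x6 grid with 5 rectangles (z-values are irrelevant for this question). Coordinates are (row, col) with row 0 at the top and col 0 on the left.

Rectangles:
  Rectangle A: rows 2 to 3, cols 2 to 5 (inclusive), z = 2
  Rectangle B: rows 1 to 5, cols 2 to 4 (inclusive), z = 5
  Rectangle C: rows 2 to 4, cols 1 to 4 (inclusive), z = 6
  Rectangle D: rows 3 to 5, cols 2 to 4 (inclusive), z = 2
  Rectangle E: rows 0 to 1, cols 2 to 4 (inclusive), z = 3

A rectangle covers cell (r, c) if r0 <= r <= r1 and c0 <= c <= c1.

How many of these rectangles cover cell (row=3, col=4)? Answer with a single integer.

Check cell (3,4):
  A: rows 2-3 cols 2-5 -> covers
  B: rows 1-5 cols 2-4 -> covers
  C: rows 2-4 cols 1-4 -> covers
  D: rows 3-5 cols 2-4 -> covers
  E: rows 0-1 cols 2-4 -> outside (row miss)
Count covering = 4

Answer: 4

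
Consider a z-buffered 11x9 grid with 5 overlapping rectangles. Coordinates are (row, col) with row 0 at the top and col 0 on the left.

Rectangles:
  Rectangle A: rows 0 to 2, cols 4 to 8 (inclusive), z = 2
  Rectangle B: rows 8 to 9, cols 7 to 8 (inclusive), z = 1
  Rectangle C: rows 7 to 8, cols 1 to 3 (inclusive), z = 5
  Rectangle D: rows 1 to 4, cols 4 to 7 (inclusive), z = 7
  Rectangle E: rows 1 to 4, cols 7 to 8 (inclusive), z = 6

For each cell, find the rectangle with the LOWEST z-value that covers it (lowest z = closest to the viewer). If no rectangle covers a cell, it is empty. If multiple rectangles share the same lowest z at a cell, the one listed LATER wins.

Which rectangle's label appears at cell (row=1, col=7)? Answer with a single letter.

Check cell (1,7):
  A: rows 0-2 cols 4-8 z=2 -> covers; best now A (z=2)
  B: rows 8-9 cols 7-8 -> outside (row miss)
  C: rows 7-8 cols 1-3 -> outside (row miss)
  D: rows 1-4 cols 4-7 z=7 -> covers; best now A (z=2)
  E: rows 1-4 cols 7-8 z=6 -> covers; best now A (z=2)
Winner: A at z=2

Answer: A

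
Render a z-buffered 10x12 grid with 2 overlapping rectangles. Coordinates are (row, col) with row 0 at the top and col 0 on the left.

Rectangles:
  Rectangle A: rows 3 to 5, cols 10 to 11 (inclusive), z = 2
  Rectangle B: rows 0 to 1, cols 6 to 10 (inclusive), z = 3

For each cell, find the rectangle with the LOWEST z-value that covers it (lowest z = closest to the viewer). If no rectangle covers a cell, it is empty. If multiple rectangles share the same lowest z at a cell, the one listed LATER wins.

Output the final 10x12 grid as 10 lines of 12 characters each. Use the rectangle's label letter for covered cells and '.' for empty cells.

......BBBBB.
......BBBBB.
............
..........AA
..........AA
..........AA
............
............
............
............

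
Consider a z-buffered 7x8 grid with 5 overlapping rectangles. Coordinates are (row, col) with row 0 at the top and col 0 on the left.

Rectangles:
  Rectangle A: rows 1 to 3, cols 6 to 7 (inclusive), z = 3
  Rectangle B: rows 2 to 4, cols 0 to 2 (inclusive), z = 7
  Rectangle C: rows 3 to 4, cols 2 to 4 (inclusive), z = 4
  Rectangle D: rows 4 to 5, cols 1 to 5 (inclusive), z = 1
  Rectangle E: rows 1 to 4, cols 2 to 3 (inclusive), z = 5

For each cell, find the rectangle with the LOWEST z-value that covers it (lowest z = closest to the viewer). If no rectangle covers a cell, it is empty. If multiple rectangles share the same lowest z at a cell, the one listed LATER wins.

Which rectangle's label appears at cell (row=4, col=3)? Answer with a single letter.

Answer: D

Derivation:
Check cell (4,3):
  A: rows 1-3 cols 6-7 -> outside (row miss)
  B: rows 2-4 cols 0-2 -> outside (col miss)
  C: rows 3-4 cols 2-4 z=4 -> covers; best now C (z=4)
  D: rows 4-5 cols 1-5 z=1 -> covers; best now D (z=1)
  E: rows 1-4 cols 2-3 z=5 -> covers; best now D (z=1)
Winner: D at z=1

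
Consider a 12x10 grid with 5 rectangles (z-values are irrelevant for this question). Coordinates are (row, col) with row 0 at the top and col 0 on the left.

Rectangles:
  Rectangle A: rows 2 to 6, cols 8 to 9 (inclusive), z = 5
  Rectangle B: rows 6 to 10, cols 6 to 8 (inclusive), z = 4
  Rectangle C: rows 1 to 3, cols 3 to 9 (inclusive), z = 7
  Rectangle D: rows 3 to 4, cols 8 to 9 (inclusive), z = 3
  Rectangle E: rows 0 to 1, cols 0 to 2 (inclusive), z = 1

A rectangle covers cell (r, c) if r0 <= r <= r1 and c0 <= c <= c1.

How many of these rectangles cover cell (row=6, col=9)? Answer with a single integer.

Check cell (6,9):
  A: rows 2-6 cols 8-9 -> covers
  B: rows 6-10 cols 6-8 -> outside (col miss)
  C: rows 1-3 cols 3-9 -> outside (row miss)
  D: rows 3-4 cols 8-9 -> outside (row miss)
  E: rows 0-1 cols 0-2 -> outside (row miss)
Count covering = 1

Answer: 1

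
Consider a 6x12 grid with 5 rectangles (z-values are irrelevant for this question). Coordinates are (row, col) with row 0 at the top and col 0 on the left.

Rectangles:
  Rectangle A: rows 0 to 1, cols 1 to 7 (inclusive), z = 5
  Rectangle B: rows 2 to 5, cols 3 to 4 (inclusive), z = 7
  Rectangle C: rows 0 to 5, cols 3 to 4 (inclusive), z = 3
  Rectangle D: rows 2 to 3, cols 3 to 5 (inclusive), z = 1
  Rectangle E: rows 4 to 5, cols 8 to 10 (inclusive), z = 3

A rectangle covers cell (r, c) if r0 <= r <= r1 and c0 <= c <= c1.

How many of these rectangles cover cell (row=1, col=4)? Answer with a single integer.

Check cell (1,4):
  A: rows 0-1 cols 1-7 -> covers
  B: rows 2-5 cols 3-4 -> outside (row miss)
  C: rows 0-5 cols 3-4 -> covers
  D: rows 2-3 cols 3-5 -> outside (row miss)
  E: rows 4-5 cols 8-10 -> outside (row miss)
Count covering = 2

Answer: 2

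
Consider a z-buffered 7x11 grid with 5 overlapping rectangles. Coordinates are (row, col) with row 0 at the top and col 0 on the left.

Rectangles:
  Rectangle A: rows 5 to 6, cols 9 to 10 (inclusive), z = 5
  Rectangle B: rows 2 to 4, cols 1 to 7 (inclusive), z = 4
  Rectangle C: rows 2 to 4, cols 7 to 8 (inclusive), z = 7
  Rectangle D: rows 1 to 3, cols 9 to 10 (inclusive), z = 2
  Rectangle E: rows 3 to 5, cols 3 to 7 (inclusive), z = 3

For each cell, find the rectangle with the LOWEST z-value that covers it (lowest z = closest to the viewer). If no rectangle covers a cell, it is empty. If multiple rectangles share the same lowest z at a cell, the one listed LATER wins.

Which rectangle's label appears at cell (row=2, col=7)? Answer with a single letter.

Check cell (2,7):
  A: rows 5-6 cols 9-10 -> outside (row miss)
  B: rows 2-4 cols 1-7 z=4 -> covers; best now B (z=4)
  C: rows 2-4 cols 7-8 z=7 -> covers; best now B (z=4)
  D: rows 1-3 cols 9-10 -> outside (col miss)
  E: rows 3-5 cols 3-7 -> outside (row miss)
Winner: B at z=4

Answer: B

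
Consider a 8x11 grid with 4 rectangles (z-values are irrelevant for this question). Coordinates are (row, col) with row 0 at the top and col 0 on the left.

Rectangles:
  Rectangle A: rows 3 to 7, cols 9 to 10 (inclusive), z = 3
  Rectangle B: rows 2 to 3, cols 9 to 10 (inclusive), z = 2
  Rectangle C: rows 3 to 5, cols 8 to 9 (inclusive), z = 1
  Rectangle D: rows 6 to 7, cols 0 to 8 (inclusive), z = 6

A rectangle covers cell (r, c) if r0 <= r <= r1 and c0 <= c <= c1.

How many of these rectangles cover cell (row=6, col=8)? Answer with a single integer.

Answer: 1

Derivation:
Check cell (6,8):
  A: rows 3-7 cols 9-10 -> outside (col miss)
  B: rows 2-3 cols 9-10 -> outside (row miss)
  C: rows 3-5 cols 8-9 -> outside (row miss)
  D: rows 6-7 cols 0-8 -> covers
Count covering = 1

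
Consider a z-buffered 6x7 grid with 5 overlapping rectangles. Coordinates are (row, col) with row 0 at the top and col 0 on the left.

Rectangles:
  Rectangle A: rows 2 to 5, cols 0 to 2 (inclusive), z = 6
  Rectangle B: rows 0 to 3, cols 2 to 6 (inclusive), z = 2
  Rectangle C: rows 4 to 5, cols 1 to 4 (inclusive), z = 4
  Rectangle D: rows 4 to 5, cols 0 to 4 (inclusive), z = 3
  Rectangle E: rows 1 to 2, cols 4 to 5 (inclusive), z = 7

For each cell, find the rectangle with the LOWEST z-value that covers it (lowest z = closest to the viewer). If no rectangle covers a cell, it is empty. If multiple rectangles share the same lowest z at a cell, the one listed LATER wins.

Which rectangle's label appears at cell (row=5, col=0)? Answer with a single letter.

Answer: D

Derivation:
Check cell (5,0):
  A: rows 2-5 cols 0-2 z=6 -> covers; best now A (z=6)
  B: rows 0-3 cols 2-6 -> outside (row miss)
  C: rows 4-5 cols 1-4 -> outside (col miss)
  D: rows 4-5 cols 0-4 z=3 -> covers; best now D (z=3)
  E: rows 1-2 cols 4-5 -> outside (row miss)
Winner: D at z=3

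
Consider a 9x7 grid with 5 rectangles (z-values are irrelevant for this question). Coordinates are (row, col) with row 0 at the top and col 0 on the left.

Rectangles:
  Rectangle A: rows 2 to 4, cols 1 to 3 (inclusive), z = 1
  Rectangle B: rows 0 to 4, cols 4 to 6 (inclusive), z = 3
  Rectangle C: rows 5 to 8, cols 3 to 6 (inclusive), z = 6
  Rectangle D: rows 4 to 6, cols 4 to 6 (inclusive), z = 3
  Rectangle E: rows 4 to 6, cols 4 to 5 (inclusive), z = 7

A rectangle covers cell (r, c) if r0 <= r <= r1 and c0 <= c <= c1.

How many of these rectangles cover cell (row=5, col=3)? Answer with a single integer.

Check cell (5,3):
  A: rows 2-4 cols 1-3 -> outside (row miss)
  B: rows 0-4 cols 4-6 -> outside (row miss)
  C: rows 5-8 cols 3-6 -> covers
  D: rows 4-6 cols 4-6 -> outside (col miss)
  E: rows 4-6 cols 4-5 -> outside (col miss)
Count covering = 1

Answer: 1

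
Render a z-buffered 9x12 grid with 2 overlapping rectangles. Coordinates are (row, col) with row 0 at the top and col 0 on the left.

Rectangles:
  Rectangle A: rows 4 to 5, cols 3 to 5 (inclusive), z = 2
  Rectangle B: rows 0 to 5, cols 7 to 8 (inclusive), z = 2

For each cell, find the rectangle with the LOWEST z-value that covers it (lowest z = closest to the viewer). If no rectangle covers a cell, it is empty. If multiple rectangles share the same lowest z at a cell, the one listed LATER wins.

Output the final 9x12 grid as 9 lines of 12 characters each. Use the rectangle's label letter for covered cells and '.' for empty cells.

.......BB...
.......BB...
.......BB...
.......BB...
...AAA.BB...
...AAA.BB...
............
............
............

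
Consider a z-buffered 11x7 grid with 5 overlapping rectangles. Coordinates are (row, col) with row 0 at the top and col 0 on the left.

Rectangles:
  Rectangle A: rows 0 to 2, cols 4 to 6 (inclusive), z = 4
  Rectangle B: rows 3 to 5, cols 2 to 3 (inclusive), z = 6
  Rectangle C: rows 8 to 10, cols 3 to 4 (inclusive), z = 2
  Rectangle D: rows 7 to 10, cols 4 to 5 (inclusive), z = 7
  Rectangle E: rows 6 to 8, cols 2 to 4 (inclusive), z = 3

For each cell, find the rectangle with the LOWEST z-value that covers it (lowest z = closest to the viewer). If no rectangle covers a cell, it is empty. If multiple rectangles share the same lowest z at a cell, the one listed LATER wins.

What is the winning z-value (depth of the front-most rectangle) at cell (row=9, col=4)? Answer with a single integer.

Check cell (9,4):
  A: rows 0-2 cols 4-6 -> outside (row miss)
  B: rows 3-5 cols 2-3 -> outside (row miss)
  C: rows 8-10 cols 3-4 z=2 -> covers; best now C (z=2)
  D: rows 7-10 cols 4-5 z=7 -> covers; best now C (z=2)
  E: rows 6-8 cols 2-4 -> outside (row miss)
Winner: C at z=2

Answer: 2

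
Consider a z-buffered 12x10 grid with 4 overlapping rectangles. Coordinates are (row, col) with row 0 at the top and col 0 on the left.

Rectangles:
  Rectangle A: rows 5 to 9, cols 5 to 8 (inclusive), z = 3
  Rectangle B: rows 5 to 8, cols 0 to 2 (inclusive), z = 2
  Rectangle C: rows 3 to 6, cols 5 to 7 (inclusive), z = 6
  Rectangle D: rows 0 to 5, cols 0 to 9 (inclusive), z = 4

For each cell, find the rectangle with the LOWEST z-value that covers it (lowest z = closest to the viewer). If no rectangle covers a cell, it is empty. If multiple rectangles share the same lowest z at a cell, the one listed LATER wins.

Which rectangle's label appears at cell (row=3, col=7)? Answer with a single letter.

Answer: D

Derivation:
Check cell (3,7):
  A: rows 5-9 cols 5-8 -> outside (row miss)
  B: rows 5-8 cols 0-2 -> outside (row miss)
  C: rows 3-6 cols 5-7 z=6 -> covers; best now C (z=6)
  D: rows 0-5 cols 0-9 z=4 -> covers; best now D (z=4)
Winner: D at z=4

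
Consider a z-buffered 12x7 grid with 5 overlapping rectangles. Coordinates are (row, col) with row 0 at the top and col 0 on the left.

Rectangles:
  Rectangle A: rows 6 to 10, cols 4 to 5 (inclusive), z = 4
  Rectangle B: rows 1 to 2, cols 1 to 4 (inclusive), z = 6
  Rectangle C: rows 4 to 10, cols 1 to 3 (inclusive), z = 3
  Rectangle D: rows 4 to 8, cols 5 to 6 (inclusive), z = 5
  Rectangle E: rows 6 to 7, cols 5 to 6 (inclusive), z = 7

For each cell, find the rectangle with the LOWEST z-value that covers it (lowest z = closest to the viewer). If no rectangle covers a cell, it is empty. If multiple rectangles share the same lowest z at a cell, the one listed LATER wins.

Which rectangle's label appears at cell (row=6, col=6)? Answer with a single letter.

Check cell (6,6):
  A: rows 6-10 cols 4-5 -> outside (col miss)
  B: rows 1-2 cols 1-4 -> outside (row miss)
  C: rows 4-10 cols 1-3 -> outside (col miss)
  D: rows 4-8 cols 5-6 z=5 -> covers; best now D (z=5)
  E: rows 6-7 cols 5-6 z=7 -> covers; best now D (z=5)
Winner: D at z=5

Answer: D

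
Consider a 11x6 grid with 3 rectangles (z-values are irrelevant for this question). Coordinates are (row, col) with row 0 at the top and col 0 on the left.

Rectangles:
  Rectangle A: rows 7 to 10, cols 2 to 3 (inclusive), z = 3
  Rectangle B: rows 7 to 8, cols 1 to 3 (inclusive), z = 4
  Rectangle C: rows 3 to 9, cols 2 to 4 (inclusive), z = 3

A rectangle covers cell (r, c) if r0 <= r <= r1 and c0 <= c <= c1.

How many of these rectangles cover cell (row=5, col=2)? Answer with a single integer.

Check cell (5,2):
  A: rows 7-10 cols 2-3 -> outside (row miss)
  B: rows 7-8 cols 1-3 -> outside (row miss)
  C: rows 3-9 cols 2-4 -> covers
Count covering = 1

Answer: 1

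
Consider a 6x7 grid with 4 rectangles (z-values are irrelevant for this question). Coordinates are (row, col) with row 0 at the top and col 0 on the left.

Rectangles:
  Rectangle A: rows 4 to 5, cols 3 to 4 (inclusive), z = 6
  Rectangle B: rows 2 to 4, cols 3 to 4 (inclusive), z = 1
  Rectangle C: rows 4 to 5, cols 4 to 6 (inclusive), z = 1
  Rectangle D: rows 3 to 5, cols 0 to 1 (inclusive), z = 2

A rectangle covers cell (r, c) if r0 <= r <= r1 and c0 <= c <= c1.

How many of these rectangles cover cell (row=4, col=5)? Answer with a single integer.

Answer: 1

Derivation:
Check cell (4,5):
  A: rows 4-5 cols 3-4 -> outside (col miss)
  B: rows 2-4 cols 3-4 -> outside (col miss)
  C: rows 4-5 cols 4-6 -> covers
  D: rows 3-5 cols 0-1 -> outside (col miss)
Count covering = 1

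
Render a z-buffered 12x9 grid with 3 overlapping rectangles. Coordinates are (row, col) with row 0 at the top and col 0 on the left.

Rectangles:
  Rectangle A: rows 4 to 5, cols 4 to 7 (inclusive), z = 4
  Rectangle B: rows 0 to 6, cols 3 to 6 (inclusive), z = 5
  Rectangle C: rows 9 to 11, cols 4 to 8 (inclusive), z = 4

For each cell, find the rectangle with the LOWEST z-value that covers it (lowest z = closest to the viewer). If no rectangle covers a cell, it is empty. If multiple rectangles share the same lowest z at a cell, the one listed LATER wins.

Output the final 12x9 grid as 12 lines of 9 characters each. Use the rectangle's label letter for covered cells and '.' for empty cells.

...BBBB..
...BBBB..
...BBBB..
...BBBB..
...BAAAA.
...BAAAA.
...BBBB..
.........
.........
....CCCCC
....CCCCC
....CCCCC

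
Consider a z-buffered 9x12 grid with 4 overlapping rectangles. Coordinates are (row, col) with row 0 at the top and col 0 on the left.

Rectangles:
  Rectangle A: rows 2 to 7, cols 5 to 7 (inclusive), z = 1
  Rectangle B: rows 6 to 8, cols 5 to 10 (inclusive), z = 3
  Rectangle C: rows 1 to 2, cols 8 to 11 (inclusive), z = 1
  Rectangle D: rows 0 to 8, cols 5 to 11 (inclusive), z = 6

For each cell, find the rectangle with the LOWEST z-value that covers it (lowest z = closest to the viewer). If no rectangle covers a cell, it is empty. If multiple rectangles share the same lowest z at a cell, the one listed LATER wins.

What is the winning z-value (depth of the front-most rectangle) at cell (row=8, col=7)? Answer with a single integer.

Answer: 3

Derivation:
Check cell (8,7):
  A: rows 2-7 cols 5-7 -> outside (row miss)
  B: rows 6-8 cols 5-10 z=3 -> covers; best now B (z=3)
  C: rows 1-2 cols 8-11 -> outside (row miss)
  D: rows 0-8 cols 5-11 z=6 -> covers; best now B (z=3)
Winner: B at z=3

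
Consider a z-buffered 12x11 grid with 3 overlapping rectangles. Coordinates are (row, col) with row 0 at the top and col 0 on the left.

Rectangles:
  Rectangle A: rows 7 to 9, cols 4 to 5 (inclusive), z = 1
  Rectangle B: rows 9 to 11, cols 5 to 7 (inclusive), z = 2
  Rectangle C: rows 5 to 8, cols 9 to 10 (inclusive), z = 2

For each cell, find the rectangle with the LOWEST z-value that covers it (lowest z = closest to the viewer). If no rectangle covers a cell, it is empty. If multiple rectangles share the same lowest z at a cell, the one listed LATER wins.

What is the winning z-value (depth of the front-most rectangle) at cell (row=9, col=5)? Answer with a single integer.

Answer: 1

Derivation:
Check cell (9,5):
  A: rows 7-9 cols 4-5 z=1 -> covers; best now A (z=1)
  B: rows 9-11 cols 5-7 z=2 -> covers; best now A (z=1)
  C: rows 5-8 cols 9-10 -> outside (row miss)
Winner: A at z=1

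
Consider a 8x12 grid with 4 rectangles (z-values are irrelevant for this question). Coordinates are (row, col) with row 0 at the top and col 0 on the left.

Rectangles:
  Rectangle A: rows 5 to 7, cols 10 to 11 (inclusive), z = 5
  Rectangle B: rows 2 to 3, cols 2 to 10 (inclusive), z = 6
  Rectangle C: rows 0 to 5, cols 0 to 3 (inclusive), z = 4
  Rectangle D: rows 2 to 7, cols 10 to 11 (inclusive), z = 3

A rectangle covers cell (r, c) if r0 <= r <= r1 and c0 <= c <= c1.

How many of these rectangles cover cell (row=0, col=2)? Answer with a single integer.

Answer: 1

Derivation:
Check cell (0,2):
  A: rows 5-7 cols 10-11 -> outside (row miss)
  B: rows 2-3 cols 2-10 -> outside (row miss)
  C: rows 0-5 cols 0-3 -> covers
  D: rows 2-7 cols 10-11 -> outside (row miss)
Count covering = 1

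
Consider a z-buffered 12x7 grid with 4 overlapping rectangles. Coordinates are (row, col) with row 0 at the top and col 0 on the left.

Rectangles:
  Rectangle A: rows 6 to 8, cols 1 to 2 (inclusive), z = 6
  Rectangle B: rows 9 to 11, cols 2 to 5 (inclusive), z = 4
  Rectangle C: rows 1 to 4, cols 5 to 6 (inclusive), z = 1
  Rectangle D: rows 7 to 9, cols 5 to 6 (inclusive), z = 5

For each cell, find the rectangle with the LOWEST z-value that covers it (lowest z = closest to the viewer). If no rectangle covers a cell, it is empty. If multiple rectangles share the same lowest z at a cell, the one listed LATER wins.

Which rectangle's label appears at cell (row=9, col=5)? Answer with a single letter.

Answer: B

Derivation:
Check cell (9,5):
  A: rows 6-8 cols 1-2 -> outside (row miss)
  B: rows 9-11 cols 2-5 z=4 -> covers; best now B (z=4)
  C: rows 1-4 cols 5-6 -> outside (row miss)
  D: rows 7-9 cols 5-6 z=5 -> covers; best now B (z=4)
Winner: B at z=4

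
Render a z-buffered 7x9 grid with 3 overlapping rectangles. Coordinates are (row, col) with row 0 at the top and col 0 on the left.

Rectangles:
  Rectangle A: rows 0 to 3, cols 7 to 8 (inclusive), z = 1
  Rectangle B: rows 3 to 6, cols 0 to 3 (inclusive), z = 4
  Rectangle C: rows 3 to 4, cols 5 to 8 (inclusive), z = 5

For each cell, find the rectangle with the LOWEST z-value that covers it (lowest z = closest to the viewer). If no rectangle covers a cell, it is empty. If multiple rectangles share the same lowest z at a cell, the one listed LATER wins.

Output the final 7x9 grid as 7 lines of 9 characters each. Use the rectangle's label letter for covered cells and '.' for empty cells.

.......AA
.......AA
.......AA
BBBB.CCAA
BBBB.CCCC
BBBB.....
BBBB.....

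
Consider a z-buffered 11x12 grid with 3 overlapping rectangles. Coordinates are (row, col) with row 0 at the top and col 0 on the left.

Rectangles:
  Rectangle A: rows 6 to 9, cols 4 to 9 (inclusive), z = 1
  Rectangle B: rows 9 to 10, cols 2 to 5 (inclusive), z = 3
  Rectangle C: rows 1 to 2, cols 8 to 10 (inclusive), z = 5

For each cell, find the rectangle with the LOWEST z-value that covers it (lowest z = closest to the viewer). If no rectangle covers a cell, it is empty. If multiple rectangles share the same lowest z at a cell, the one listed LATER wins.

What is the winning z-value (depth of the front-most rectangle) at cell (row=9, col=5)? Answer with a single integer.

Answer: 1

Derivation:
Check cell (9,5):
  A: rows 6-9 cols 4-9 z=1 -> covers; best now A (z=1)
  B: rows 9-10 cols 2-5 z=3 -> covers; best now A (z=1)
  C: rows 1-2 cols 8-10 -> outside (row miss)
Winner: A at z=1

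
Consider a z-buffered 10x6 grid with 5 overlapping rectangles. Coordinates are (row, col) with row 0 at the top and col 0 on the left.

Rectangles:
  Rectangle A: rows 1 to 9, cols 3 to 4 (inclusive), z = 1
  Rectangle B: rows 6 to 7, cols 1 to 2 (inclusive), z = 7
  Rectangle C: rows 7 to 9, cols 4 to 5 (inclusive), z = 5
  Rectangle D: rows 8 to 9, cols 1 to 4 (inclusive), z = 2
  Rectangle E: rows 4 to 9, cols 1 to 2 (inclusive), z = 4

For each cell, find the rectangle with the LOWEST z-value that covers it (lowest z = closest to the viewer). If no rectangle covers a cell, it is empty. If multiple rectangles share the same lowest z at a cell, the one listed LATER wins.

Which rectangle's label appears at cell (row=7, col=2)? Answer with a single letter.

Check cell (7,2):
  A: rows 1-9 cols 3-4 -> outside (col miss)
  B: rows 6-7 cols 1-2 z=7 -> covers; best now B (z=7)
  C: rows 7-9 cols 4-5 -> outside (col miss)
  D: rows 8-9 cols 1-4 -> outside (row miss)
  E: rows 4-9 cols 1-2 z=4 -> covers; best now E (z=4)
Winner: E at z=4

Answer: E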